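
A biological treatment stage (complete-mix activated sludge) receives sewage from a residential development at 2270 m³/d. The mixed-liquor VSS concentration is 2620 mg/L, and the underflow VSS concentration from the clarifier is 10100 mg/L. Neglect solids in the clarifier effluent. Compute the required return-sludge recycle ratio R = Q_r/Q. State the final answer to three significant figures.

R ≈ 0.350

Mass balance around the secondary clarifier (neglecting effluent solids): R = X / (X_r − X) = 2620 / (10100 − 2620) = 0.3503.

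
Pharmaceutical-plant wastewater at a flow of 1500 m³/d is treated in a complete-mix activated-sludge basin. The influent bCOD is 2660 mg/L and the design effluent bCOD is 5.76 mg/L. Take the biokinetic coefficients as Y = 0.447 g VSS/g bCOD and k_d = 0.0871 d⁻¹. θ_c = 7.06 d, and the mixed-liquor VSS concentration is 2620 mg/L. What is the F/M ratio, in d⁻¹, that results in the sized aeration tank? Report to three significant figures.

Rearranging the biomass balance for a CMAS with decay, V = Y·Q·ΔS·θ_c / [X·(1+k_d θ_c)] = 0.447 × 1500 × (2660 − 5.76) × 7.06 / [2620 × (1 + 0.0871 × 7.06)] = 1.26×10^7 / 4231 = 2970 m³.
Food-to-microorganism ratio F/M = Q S₀ / (V X) = 1500 × 2660 / (2970 × 2620) = 0.5128 d⁻¹.

F/M ≈ 0.513 d⁻¹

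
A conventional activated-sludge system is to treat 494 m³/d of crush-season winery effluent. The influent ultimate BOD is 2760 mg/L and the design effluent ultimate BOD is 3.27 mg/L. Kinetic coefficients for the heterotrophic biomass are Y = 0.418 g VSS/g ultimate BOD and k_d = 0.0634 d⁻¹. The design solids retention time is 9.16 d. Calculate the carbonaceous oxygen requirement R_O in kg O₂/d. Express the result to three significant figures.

R_O ≈ 850 kg O₂/d

The observed yield is Y_obs = Y/(1 + k_d·θ_c) = 0.418 / (1 + 0.0634 × 9.16) = 0.418 / 1.581 = 0.2644 g VSS per g ultimate BOD removed.
Substrate removed = Q·(S₀ − S) = 494 m³/d × (2760 − 3.27) g/m³ = 1.36×10^6 g/d = 1362 kg/d.
Net sludge production P_X = 0.2644 × 1362 = 360.1 kg VSS/d.
R_O = Q·(S₀ − S) − 1.42·P_X = 1362 − 1.42 × 360.1 = 850.5 kg O₂/d.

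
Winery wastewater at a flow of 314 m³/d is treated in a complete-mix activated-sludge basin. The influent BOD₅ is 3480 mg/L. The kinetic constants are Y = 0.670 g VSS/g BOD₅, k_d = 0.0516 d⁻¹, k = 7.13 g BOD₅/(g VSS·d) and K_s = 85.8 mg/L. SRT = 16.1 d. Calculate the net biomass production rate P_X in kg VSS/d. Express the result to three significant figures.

For a completely mixed reactor with recycle the Lawrence–McCarty relation gives S = K_s·(1 + k_d·θ_c) / [θ_c·(Y·k − k_d) − 1] = 85.8 × (1 + 0.0516 × 16.1) / [16.1 × (0.670 × 7.13 − 0.0516) − 1] = 157.1 / 75.08 = 2.092 mg/L.
Correct the yield for decay: Y_obs = Y/(1 + k_d θ_c) = 0.670 / (1 + 0.0516 × 16.1) = 0.670 / 1.831 = 0.3660.
Substrate removed = Q·(S₀ − S) = 314 m³/d × (3480 − 2.09) g/m³ = 1.09×10^6 g/d = 1092 kg/d.
Net biomass production P_X = Y_obs × Q·(S₀ − S) = 0.3660 × 1092 = 399.7 kg VSS/d.

P_X ≈ 400 kg VSS/d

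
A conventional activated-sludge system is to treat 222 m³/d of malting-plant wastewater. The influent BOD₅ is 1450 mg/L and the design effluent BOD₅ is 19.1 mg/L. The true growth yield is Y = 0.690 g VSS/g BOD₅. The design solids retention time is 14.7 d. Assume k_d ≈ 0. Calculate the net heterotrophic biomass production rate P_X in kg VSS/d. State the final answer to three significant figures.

With endogenous decay neglected, the observed yield equals the true yield: Y_obs = Y = 0.690 g VSS/g BOD₅.
Mass of BOD₅ removed per day: Q(S₀ − S) = 222 × 1431 g/m³ = 317.7 kg/d.
So the net sludge growth is P_X = 0.6900 × 317.7 = 219.2 kg VSS/d.

P_X ≈ 219 kg VSS/d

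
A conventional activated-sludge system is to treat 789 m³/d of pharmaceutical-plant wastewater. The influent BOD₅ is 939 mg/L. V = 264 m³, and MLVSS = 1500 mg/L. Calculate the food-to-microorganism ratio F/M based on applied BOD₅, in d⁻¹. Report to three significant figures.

F/M = Q·S₀ / (V·X) = 789 × 939 / (264.0 × 1500) = 1.871 g BOD₅·(g VSS·d)⁻¹.

F/M ≈ 1.87 d⁻¹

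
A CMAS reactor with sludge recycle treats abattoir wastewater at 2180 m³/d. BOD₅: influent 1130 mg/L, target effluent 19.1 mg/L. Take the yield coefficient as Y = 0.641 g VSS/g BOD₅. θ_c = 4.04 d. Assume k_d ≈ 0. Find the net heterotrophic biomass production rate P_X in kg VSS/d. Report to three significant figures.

P_X ≈ 1550 kg VSS/d

Since k_d ≈ 0, Y_obs = Y = 0.641 g VSS/g BOD₅.
Q·(S₀ − S) = 2180 × (1130 − 19.1) × 10⁻³ = 2422 kg/d removed.
So the net sludge growth is P_X = 0.6410 × 2422 = 1552 kg VSS/d.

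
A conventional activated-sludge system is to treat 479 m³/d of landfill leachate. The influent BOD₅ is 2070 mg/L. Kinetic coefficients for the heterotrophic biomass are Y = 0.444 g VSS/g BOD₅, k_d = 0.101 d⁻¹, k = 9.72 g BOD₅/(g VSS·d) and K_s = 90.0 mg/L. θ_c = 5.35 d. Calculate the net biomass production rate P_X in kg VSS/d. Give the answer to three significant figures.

P_X ≈ 285 kg VSS/d

Effluent substrate depends only on kinetics and SRT: S = K_s(1 + k_d θ_c) / [θ_c(Yk − k_d) − 1] = 90.0 × (1 + 0.101 × 5.35) / [5.35 × (0.444 × 9.72 − 0.101) − 1] = 138.6 / 21.55 = 6.433 mg/L.
Correct the yield for decay: Y_obs = Y/(1 + k_d θ_c) = 0.444 / (1 + 0.101 × 5.35) = 0.444 / 1.540 = 0.2882.
ΔS = 2070 − 6.43 = 2064 mg/L, so the substrate removal rate is 479 × 2064/1000 = 988.5 kg BOD₅/d.
P_X = Y_obs · Q(S₀ − S) = 0.2882 × 988.5 = 284.9 kg VSS/d.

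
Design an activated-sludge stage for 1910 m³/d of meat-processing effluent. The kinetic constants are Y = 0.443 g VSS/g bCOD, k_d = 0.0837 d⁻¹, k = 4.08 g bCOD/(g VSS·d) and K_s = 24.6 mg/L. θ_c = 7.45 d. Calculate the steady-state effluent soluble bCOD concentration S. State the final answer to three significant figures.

S ≈ 3.37 mg/L

For a completely mixed reactor with recycle the Lawrence–McCarty relation gives S = K_s·(1 + k_d·θ_c) / [θ_c·(Y·k − k_d) − 1] = 24.6 × (1 + 0.0837 × 7.45) / [7.45 × (0.443 × 4.08 − 0.0837) − 1] = 39.94 / 11.84 = 3.373 mg/L.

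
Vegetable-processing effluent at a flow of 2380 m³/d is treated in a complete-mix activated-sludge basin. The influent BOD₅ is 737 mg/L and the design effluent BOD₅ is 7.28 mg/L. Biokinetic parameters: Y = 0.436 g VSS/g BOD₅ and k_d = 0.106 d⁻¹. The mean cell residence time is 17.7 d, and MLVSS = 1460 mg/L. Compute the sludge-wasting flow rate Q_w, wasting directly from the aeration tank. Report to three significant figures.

Steady-state biomass mass balance: V·X·(1 + k_d·θ_c) = Y·Q·(S₀ − S)·θ_c, so V = 0.436 × 2380 × (737 − 7.28) × 17.7 / [1460 × (1 + 0.106 × 17.7)] = 1.34×10^7 / 4199 = 3192 m³.
With mixed-liquor wasting, θ_c = V/Q_w, so Q_w = V/θ_c = 3192/17.7 = 180.3 m³/d.

Q_w ≈ 180 m³/d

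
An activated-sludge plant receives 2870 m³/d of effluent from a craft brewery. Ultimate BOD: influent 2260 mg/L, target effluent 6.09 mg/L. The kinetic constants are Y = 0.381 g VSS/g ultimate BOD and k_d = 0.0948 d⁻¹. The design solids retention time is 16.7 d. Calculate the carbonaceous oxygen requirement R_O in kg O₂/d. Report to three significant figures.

Observed yield with endogenous decay: Y_obs = Y / (1 + k_d·θ_c) = 0.381 / (1 + 0.0948 × 16.7) = 0.381 / 2.583 = 0.1475 g VSS/g ultimate BOD.
Q·(S₀ − S) = 2870 × (2260 − 6.09) × 10⁻³ = 6469 kg/d removed.
Net sludge production P_X = 0.1475 × 6469 = 954.1 kg VSS/d.
Carbonaceous O₂ demand = substrate oxidised − cell-mass equivalent = 6469 − 1.42 × 954.1 = 5114 kg O₂/d.

R_O ≈ 5110 kg O₂/d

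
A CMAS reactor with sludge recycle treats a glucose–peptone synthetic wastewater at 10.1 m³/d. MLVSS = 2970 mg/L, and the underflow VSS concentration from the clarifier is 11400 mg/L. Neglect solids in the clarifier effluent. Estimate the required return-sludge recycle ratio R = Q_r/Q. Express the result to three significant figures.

R = Q_r/Q = X/(X_r − X) = 2970 / (11400 − 2970) = 0.3523.

R ≈ 0.352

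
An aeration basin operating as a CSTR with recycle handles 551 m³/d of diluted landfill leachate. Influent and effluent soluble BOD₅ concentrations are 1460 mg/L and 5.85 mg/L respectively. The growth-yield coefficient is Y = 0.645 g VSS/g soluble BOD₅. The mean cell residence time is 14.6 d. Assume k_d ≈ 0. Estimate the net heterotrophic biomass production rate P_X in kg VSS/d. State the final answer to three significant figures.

Since k_d ≈ 0, Y_obs = Y = 0.645 g VSS/g soluble BOD₅.
Mass of soluble BOD₅ removed per day: Q(S₀ − S) = 551 × 1454 g/m³ = 801.2 kg/d.
P_X = Y_obs · Q(S₀ − S) = 0.6450 × 801.2 = 516.8 kg VSS/d.

P_X ≈ 517 kg VSS/d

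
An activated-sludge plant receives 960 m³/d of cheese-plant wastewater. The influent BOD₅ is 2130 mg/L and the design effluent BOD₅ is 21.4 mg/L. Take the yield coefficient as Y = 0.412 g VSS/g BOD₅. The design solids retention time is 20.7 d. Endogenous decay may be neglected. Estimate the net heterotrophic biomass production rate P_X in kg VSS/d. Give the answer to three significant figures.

Since k_d ≈ 0, Y_obs = Y = 0.412 g VSS/g BOD₅.
Q·(S₀ − S) = 960 × (2130 − 21.4) × 10⁻³ = 2024 kg/d removed.
So the net sludge growth is P_X = 0.4120 × 2024 = 834.0 kg VSS/d.

P_X ≈ 834 kg VSS/d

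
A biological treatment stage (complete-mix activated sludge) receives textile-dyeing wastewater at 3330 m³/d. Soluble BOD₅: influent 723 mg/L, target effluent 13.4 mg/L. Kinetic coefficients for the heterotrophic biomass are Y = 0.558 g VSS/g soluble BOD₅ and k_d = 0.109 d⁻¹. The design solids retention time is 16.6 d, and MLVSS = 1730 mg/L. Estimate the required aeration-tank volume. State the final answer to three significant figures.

V ≈ 4500 m³

From the SRT design equation V = Y Q (S₀−S) θ_c / [X (1 + k_d θ_c)] = 0.558 × 3330 × (723 − 13.4) × 16.6 / [1730 × (1 + 0.109 × 16.6)] = 2.19×10^7 / 4860 = 4503 m³.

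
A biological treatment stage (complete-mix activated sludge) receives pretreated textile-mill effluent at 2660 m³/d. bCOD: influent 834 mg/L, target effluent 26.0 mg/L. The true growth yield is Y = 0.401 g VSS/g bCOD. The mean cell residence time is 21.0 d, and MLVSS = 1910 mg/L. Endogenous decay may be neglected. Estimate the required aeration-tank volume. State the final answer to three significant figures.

V ≈ 9480 m³

With k_d = 0 the design equation reduces to V = Y Q (S₀−S) θ_c / X = 0.401 × 2660 × (834 − 26.0) × 21.0 / 1910 = 9476 m³.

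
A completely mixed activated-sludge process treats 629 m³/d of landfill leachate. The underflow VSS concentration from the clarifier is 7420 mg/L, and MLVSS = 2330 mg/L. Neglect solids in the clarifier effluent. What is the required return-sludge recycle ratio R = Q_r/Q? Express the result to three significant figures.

R ≈ 0.458

R = Q_r/Q = X/(X_r − X) = 2330 / (7420 − 2330) = 0.4578.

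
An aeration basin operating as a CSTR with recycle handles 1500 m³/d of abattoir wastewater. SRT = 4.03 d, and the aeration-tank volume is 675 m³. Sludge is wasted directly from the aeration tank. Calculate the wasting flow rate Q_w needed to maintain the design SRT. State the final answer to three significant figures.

Q_w ≈ 167 m³/d

Wasting from the aeration tank: Q_w = V / θ_c = 675.0 / 4.03 = 167.5 m³/d.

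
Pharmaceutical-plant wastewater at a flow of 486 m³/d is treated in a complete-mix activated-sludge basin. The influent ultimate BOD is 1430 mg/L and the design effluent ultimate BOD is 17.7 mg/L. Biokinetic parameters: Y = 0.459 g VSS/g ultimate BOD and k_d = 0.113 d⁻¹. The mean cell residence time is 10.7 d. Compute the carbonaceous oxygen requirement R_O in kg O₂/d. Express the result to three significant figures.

R_O ≈ 484 kg O₂/d

Correct the yield for decay: Y_obs = Y/(1 + k_d θ_c) = 0.459 / (1 + 0.113 × 10.7) = 0.459 / 2.209 = 0.2078.
ΔS = 1430 − 17.7 = 1412 mg/L, so the substrate removal rate is 486 × 1412/1000 = 686.4 kg ultimate BOD/d.
Biomass synthesised: P_X = Y_obs × 686.4 = 142.6 kg VSS/d.
R_O = Q·ΔS − 1.42 P_X = 686.4 − 202.5 = 483.9 kg O₂/d.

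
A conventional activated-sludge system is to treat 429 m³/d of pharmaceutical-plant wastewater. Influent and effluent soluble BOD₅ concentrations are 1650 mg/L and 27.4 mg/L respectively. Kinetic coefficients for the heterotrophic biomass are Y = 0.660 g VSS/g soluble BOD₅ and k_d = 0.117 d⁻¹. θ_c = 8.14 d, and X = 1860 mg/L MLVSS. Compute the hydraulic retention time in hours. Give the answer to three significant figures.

Rearranging the biomass balance for a CMAS with decay, V = Y·Q·ΔS·θ_c / [X·(1+k_d θ_c)] = 0.660 × 429 × (1650 − 27.4) × 8.14 / [1860 × (1 + 0.117 × 8.14)] = 3.74×10^6 / 3631 = 1030 m³.
HRT = V/Q = 1030 m³ / 429 m³·d⁻¹ = 2.401 d × 24 = 57.61 h.

τ ≈ 57.6 h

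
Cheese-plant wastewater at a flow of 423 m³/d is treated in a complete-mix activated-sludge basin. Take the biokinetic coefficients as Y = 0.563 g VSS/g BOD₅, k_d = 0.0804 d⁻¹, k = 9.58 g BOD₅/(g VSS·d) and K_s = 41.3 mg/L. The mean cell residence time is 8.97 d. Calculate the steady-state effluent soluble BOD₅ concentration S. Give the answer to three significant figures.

Effluent substrate depends only on kinetics and SRT: S = K_s(1 + k_d θ_c) / [θ_c(Yk − k_d) − 1] = 41.3 × (1 + 0.0804 × 8.97) / [8.97 × (0.563 × 9.58 − 0.0804) − 1] = 71.09 / 46.66 = 1.524 mg/L.

S ≈ 1.52 mg/L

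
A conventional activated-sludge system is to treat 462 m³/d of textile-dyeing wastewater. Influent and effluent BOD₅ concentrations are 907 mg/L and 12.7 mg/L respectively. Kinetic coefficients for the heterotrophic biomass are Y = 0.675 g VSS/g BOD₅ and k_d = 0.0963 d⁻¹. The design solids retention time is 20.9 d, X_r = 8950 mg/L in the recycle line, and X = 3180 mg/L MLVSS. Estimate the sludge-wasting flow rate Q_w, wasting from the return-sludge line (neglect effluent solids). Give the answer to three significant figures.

Q_w ≈ 10.3 m³/d

Rearranging the biomass balance for a CMAS with decay, V = Y·Q·ΔS·θ_c / [X·(1+k_d θ_c)] = 0.675 × 462 × (907 − 12.7) × 20.9 / [3180 × (1 + 0.0963 × 20.9)] = 5.83×10^6 / 9580 = 608.4 m³.
θ_c = V·X/(Q_w·X_r) when wasting from the recycle, so Q_w = V·X/(θ_c·X_r) = 608.4 × 3180 / (20.9 × 8950) = 10.34 m³/d.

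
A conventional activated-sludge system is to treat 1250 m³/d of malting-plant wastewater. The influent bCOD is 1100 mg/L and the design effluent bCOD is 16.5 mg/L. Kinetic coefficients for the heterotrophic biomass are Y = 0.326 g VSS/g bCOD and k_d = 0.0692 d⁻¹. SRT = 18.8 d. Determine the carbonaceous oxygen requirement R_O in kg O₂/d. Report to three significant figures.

Observed yield with endogenous decay: Y_obs = Y / (1 + k_d·θ_c) = 0.326 / (1 + 0.0692 × 18.8) = 0.326 / 2.301 = 0.1417 g VSS/g bCOD.
ΔS = 1100 − 16.5 = 1084 mg/L, so the substrate removal rate is 1250 × 1084/1000 = 1354 kg bCOD/d.
Biomass synthesised: P_X = Y_obs × 1354 = 191.9 kg VSS/d.
R_O = Q·(S₀ − S) − 1.42·P_X = 1354 − 1.42 × 191.9 = 1082 kg O₂/d.

R_O ≈ 1080 kg O₂/d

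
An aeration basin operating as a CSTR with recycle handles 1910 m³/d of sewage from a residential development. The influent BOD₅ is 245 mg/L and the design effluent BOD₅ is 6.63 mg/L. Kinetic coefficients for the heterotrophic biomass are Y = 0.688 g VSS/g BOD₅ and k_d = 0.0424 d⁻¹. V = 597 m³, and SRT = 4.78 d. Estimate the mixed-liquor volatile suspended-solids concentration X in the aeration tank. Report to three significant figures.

X ≈ 2090 mg/L

Solving the biomass balance for X: X = Y Q (S₀−S) θ_c / [V (1+k_d θ_c)] = 0.688 × 1910 × (245 − 6.63) × 4.78 / [597 × (1 + 0.0424 × 4.78)] = 2085 mg/L.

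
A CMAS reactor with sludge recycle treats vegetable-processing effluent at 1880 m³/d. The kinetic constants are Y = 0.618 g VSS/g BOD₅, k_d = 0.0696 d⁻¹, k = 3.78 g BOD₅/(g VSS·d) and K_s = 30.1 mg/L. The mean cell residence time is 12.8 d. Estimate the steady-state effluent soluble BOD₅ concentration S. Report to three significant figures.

S ≈ 2.03 mg/L

Effluent substrate depends only on kinetics and SRT: S = K_s(1 + k_d θ_c) / [θ_c(Yk − k_d) − 1] = 30.1 × (1 + 0.0696 × 12.8) / [12.8 × (0.618 × 3.78 − 0.0696) − 1] = 56.92 / 28.01 = 2.032 mg/L.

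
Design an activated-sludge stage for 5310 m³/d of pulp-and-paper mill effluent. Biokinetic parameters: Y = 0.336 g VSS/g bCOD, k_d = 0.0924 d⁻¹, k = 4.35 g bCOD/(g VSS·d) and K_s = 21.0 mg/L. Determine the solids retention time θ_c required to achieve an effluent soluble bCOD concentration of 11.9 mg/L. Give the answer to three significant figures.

From 1/θ_c = Y·k·S/(K_s + S) − k_d: Y·k·S/(K_s+S) = 0.336 × 4.35 × 11.9 / (21.0 + 11.9) = 0.5287 d⁻¹.
Then 1/θ_c = μ − k_d = 0.5287 − 0.0924 = 0.4363 d⁻¹, giving θ_c = 2.292 d.

θ_c ≈ 2.29 d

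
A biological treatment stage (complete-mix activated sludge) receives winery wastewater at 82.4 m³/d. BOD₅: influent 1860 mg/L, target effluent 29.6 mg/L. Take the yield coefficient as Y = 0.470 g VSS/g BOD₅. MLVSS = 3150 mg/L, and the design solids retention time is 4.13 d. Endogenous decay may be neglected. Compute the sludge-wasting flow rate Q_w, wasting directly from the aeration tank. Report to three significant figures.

V·X = Y·Q·ΔS·θ_c gives V = 0.470 × 82.4 × (1860 − 29.6) × 4.13 / 3150 = 92.94 m³.
With mixed-liquor wasting, θ_c = V/Q_w, so Q_w = V/θ_c = 92.94/4.13 = 22.50 m³/d.

Q_w ≈ 22.5 m³/d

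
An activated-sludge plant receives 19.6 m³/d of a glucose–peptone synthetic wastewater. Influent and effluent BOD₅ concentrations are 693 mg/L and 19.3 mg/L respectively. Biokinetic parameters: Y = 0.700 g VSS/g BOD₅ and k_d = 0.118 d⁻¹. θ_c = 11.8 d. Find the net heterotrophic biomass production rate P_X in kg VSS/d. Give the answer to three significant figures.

P_X ≈ 3.86 kg VSS/d

The observed yield is Y_obs = Y/(1 + k_d·θ_c) = 0.700 / (1 + 0.118 × 11.8) = 0.700 / 2.392 = 0.2926 g VSS per g BOD₅ removed.
Q·(S₀ − S) = 19.6 × (693 − 19.3) × 10⁻³ = 13.20 kg/d removed.
Biomass produced: P_X = Y_obs·Q·ΔS = 0.2926 × 13.20 ≈ 3.864 kg VSS/d.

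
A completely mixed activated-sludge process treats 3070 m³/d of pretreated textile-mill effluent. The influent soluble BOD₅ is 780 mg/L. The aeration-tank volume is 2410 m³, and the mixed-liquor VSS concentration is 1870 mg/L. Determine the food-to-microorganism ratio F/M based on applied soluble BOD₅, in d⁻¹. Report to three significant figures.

F/M = Q·S₀ / (V·X) = 3070 × 780 / (2410 × 1870) = 0.5313 g soluble BOD₅·(g VSS·d)⁻¹.

F/M ≈ 0.531 d⁻¹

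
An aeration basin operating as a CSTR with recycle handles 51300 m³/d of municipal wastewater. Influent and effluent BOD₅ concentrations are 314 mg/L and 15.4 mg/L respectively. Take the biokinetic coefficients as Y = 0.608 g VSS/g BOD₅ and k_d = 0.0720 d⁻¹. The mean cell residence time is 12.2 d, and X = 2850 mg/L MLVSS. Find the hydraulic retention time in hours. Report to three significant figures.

Steady-state biomass mass balance: V·X·(1 + k_d·θ_c) = Y·Q·(S₀ − S)·θ_c, so V = 0.608 × 51300 × (314 − 15.4) × 12.2 / [2850 × (1 + 0.0720 × 12.2)] = 1.14×10^8 / 5353 = 21225 m³.
HRT = V/Q = 21225 m³ / 51300 m³·d⁻¹ = 0.4137 d × 24 = 9.930 h.

τ ≈ 9.93 h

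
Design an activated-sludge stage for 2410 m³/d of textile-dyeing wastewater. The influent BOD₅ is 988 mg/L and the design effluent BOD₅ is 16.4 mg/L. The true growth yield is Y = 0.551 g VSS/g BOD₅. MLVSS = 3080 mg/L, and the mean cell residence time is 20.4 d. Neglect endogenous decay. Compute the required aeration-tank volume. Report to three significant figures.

Biomass mass balance (decay neglected): V·X = Y·Q·(S₀ − S)·θ_c, so V = 0.551 × 2410 × (988 − 16.4) × 20.4 / 3080 = 8545 m³.

V ≈ 8550 m³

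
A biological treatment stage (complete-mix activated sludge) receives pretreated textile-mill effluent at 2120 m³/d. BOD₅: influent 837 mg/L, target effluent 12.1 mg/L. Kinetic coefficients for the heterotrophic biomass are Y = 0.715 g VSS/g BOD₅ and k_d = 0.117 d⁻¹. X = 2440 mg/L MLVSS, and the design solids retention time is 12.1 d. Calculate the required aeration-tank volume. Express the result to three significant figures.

From the SRT design equation V = Y Q (S₀−S) θ_c / [X (1 + k_d θ_c)] = 0.715 × 2120 × (837 − 12.1) × 12.1 / [2440 × (1 + 0.117 × 12.1)] = 1.51×10^7 / 5894 = 2567 m³.

V ≈ 2570 m³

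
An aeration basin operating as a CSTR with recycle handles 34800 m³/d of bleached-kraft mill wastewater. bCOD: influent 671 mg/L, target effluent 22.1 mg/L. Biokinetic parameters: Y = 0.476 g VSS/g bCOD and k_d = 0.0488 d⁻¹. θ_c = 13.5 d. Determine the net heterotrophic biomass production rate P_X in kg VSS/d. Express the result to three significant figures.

Correct the yield for decay: Y_obs = Y/(1 + k_d θ_c) = 0.476 / (1 + 0.0488 × 13.5) = 0.476 / 1.659 = 0.2870.
Mass of bCOD removed per day: Q(S₀ − S) = 34800 × 648.9 g/m³ = 22582 kg/d.
Biomass produced: P_X = Y_obs·Q·ΔS = 0.2870 × 22582 ≈ 6480 kg VSS/d.

P_X ≈ 6480 kg VSS/d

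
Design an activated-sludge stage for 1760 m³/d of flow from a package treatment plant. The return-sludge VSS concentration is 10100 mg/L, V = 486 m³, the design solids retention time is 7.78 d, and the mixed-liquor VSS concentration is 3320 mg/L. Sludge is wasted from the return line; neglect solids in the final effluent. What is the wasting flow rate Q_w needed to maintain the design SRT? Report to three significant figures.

Wasting from the return line (neglecting effluent solids): Q_w = V·X / (θ_c·X_r) = 486.0 × 3320 / (7.78 × 10100) = 20.53 m³/d.

Q_w ≈ 20.5 m³/d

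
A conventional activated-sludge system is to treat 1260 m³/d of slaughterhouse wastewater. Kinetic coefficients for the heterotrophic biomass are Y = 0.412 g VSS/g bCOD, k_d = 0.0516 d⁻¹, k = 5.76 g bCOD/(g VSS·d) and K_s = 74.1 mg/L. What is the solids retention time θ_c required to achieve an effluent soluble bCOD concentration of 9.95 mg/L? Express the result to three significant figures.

θ_c ≈ 4.36 d

At the target effluent, Y k S/(K_s+S) = 0.412×5.76×9.95/84.05 = 0.2809 d⁻¹.
θ_c = 1/(μ − k_d) = 1/(0.2809 − 0.0516) = 1/0.2293 = 4.360 d.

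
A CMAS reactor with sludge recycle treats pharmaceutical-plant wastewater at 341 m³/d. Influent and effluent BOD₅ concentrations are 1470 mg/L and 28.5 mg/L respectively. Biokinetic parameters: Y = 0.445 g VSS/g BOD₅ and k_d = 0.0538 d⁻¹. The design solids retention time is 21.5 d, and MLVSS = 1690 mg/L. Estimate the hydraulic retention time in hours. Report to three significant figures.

τ ≈ 90.8 h

From the SRT design equation V = Y Q (S₀−S) θ_c / [X (1 + k_d θ_c)] = 0.445 × 341 × (1470 − 28.5) × 21.5 / [1690 × (1 + 0.0538 × 21.5)] = 4.7×10^6 / 3645 = 1290 m³.
τ = V/Q = 1290/341 = 3.784 d, or 90.81 h.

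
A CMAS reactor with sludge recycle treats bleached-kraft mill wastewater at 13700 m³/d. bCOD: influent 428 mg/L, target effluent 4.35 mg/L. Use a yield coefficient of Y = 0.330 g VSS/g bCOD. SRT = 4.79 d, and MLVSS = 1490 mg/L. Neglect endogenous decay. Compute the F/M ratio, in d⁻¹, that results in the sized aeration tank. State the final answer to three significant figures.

V·X = Y·Q·ΔS·θ_c gives V = 0.330 × 13700 × (428 − 4.35) × 4.79 / 1490 = 6157 m³.
Food-to-microorganism ratio F/M = Q S₀ / (V X) = 13700 × 428 / (6157 × 1490) = 0.6391 d⁻¹.

F/M ≈ 0.639 d⁻¹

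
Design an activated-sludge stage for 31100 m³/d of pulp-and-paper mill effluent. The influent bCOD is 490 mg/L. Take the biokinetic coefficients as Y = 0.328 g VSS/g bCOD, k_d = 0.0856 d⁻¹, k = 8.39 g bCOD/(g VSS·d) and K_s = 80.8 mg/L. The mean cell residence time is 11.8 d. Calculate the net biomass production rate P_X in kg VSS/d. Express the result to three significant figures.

From the Monod/SRT balance for a CMAS, S = K_s·(1+k_d θ_c)/[θ_c·(Y k − k_d) − 1] = 80.8 × (1 + 0.0856 × 11.8) / [11.8 × (0.328 × 8.39 − 0.0856) − 1] = 162.4 / 30.46 = 5.332 mg/L.
The observed yield is Y_obs = Y/(1 + k_d·θ_c) = 0.328 / (1 + 0.0856 × 11.8) = 0.328 / 2.010 = 0.1632 g VSS per g bCOD removed.
Substrate removed = Q·(S₀ − S) = 31100 m³/d × (490 − 5.33) g/m³ = 1.51×10^7 g/d = 15073 kg/d.
Net biomass production P_X = Y_obs × Q·(S₀ − S) = 0.1632 × 15073 = 2460 kg VSS/d.

P_X ≈ 2460 kg VSS/d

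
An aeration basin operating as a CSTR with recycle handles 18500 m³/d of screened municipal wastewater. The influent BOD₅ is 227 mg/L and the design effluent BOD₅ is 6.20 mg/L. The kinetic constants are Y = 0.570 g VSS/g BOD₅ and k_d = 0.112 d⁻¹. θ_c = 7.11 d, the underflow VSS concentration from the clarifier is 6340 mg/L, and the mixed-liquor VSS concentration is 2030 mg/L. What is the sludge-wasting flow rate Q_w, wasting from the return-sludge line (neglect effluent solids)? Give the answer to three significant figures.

Q_w ≈ 204 m³/d

From the SRT design equation V = Y Q (S₀−S) θ_c / [X (1 + k_d θ_c)] = 0.570 × 18500 × (227 − 6.20) × 7.11 / [2030 × (1 + 0.112 × 7.11)] = 1.66×10^7 / 3647 = 4540 m³.
θ_c = V·X/(Q_w·X_r) when wasting from the recycle, so Q_w = V·X/(θ_c·X_r) = 4540 × 2030 / (7.11 × 6340) = 204.4 m³/d.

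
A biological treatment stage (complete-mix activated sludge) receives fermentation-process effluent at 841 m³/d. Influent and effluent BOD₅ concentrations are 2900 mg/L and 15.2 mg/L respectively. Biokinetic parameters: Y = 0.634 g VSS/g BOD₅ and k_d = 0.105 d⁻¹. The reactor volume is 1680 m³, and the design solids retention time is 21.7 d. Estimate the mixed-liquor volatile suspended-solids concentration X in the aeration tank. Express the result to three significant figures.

From V·X·(1 + k_d·θ_c) = Y·Q·(S₀ − S)·θ_c: X = 0.634 × 841 × (2900 − 15.2) × 21.7 / [1680 × (1 + 0.105 × 21.7)] = 6060 mg/L.

X ≈ 6060 mg/L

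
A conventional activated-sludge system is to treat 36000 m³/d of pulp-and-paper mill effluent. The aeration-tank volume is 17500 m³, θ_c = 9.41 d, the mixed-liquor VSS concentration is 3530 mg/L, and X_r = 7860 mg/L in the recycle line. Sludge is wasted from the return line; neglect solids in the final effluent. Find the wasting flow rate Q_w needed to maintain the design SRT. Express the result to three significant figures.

Q_w ≈ 835 m³/d

Q_w = (V·X)/(θ_c X_r) = 17500 × 3530 / (9.41 × 7860) = 835.2 m³/d.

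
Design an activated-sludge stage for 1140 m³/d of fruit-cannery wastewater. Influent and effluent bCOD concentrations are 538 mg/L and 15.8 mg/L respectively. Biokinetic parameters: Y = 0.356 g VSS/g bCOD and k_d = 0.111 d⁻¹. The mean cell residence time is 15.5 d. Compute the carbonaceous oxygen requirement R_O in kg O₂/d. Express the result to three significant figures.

R_O ≈ 485 kg O₂/d

Correct the yield for decay: Y_obs = Y/(1 + k_d θ_c) = 0.356 / (1 + 0.111 × 15.5) = 0.356 / 2.720 = 0.1309.
Q·(S₀ − S) = 1140 × (538 − 15.8) × 10⁻³ = 595.3 kg/d removed.
Net sludge production P_X = 0.1309 × 595.3 = 77.90 kg VSS/d.
R_O = Q·ΔS − 1.42 P_X = 595.3 − 110.6 = 484.7 kg O₂/d.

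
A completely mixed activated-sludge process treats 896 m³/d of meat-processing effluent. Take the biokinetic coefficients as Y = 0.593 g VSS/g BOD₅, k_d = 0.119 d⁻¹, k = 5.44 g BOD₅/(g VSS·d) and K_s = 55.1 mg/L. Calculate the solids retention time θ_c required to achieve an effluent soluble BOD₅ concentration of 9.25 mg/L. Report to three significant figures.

At the target effluent, Y k S/(K_s+S) = 0.593×5.44×9.25/64.35 = 0.4637 d⁻¹.
θ_c = 1/(μ − k_d) = 1/(0.4637 − 0.119) = 1/0.3447 = 2.901 d.

θ_c ≈ 2.90 d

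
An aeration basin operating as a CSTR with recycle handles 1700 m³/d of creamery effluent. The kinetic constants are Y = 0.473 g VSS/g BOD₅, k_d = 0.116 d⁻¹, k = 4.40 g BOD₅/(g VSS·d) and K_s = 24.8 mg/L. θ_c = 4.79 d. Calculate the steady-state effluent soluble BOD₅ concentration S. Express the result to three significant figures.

S ≈ 4.59 mg/L

For a completely mixed reactor with recycle the Lawrence–McCarty relation gives S = K_s·(1 + k_d·θ_c) / [θ_c·(Y·k − k_d) − 1] = 24.8 × (1 + 0.116 × 4.79) / [4.79 × (0.473 × 4.40 − 0.116) − 1] = 38.58 / 8.413 = 4.586 mg/L.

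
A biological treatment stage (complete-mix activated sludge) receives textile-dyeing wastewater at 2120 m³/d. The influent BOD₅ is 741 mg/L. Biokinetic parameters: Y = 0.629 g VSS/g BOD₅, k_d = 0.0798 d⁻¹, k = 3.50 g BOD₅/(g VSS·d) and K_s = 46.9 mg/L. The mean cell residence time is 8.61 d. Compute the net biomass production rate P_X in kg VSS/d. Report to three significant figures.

P_X ≈ 582 kg VSS/d

From the Monod/SRT balance for a CMAS, S = K_s·(1+k_d θ_c)/[θ_c·(Y k − k_d) − 1] = 46.9 × (1 + 0.0798 × 8.61) / [8.61 × (0.629 × 3.50 − 0.0798) − 1] = 79.12 / 17.27 = 4.582 mg/L.
The observed yield is Y_obs = Y/(1 + k_d·θ_c) = 0.629 / (1 + 0.0798 × 8.61) = 0.629 / 1.687 = 0.3728 g VSS per g BOD₅ removed.
Q·(S₀ − S) = 2120 × (741 − 4.58) × 10⁻³ = 1561 kg/d removed.
P_X = Y_obs · Q(S₀ − S) = 0.3728 × 1561 = 582.1 kg VSS/d.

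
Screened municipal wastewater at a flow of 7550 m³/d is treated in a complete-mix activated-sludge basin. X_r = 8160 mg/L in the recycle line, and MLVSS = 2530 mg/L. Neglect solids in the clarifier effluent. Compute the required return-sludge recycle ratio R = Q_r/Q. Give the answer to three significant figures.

R ≈ 0.449

Mass balance around the secondary clarifier (neglecting effluent solids): R = X / (X_r − X) = 2530 / (8160 − 2530) = 0.4494.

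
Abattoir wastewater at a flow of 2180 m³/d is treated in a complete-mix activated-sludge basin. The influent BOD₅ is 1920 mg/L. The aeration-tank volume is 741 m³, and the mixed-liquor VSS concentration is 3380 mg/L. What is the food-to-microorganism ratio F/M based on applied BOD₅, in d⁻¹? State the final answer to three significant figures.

F/M ≈ 1.67 d⁻¹

F/M = applied load / biomass = Q·S₀/(V·X) = 2180 × 1920 / (741.0 × 3380) = 1.671 d⁻¹.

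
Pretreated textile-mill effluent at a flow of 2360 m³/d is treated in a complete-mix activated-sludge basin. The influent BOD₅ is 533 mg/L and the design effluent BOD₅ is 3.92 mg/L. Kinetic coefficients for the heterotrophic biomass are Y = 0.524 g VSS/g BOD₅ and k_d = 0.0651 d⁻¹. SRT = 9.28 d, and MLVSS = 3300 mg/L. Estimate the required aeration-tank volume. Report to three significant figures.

From the SRT design equation V = Y Q (S₀−S) θ_c / [X (1 + k_d θ_c)] = 0.524 × 2360 × (533 − 3.92) × 9.28 / [3300 × (1 + 0.0651 × 9.28)] = 6.07×10^6 / 5294 = 1147 m³.

V ≈ 1150 m³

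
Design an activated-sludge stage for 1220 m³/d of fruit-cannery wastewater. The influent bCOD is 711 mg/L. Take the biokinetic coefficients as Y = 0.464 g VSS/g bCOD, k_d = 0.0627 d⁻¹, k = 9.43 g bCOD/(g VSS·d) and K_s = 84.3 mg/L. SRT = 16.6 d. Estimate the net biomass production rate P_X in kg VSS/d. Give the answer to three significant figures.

P_X ≈ 197 kg VSS/d

From the Monod/SRT balance for a CMAS, S = K_s·(1+k_d θ_c)/[θ_c·(Y k − k_d) − 1] = 84.3 × (1 + 0.0627 × 16.6) / [16.6 × (0.464 × 9.43 − 0.0627) − 1] = 172.0 / 70.59 = 2.437 mg/L.
Observed yield with endogenous decay: Y_obs = Y / (1 + k_d·θ_c) = 0.464 / (1 + 0.0627 × 16.6) = 0.464 / 2.041 = 0.2274 g VSS/g bCOD.
ΔS = 711 − 2.44 = 708.6 mg/L, so the substrate removal rate is 1220 × 708.6/1000 = 864.4 kg bCOD/d.
Biomass produced: P_X = Y_obs·Q·ΔS = 0.2274 × 864.4 ≈ 196.5 kg VSS/d.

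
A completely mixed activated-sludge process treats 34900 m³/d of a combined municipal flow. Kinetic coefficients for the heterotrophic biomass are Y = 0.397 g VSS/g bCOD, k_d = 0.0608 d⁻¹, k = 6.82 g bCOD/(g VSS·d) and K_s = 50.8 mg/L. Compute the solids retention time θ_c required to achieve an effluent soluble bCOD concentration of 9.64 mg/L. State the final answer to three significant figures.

θ_c ≈ 2.70 d

Specific growth rate at S = 9.64 mg/L: μ = YkS/(K_s+S) = 0.397·6.82·9.64/(50.8+9.64) = 0.4318 d⁻¹.
Then 1/θ_c = μ − k_d = 0.4318 − 0.0608 = 0.3710 d⁻¹, giving θ_c = 2.695 d.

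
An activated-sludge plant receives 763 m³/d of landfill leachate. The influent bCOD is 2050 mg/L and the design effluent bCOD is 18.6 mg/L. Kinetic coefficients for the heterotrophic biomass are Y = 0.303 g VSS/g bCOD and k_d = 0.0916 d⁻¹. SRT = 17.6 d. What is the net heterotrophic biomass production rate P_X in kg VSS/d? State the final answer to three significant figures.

P_X ≈ 180 kg VSS/d

Correct the yield for decay: Y_obs = Y/(1 + k_d θ_c) = 0.303 / (1 + 0.0916 × 17.6) = 0.303 / 2.612 = 0.1160.
ΔS = 2050 − 18.6 = 2031 mg/L, so the substrate removal rate is 763 × 2031/1000 = 1550 kg bCOD/d.
So the net sludge growth is P_X = 0.1160 × 1550 = 179.8 kg VSS/d.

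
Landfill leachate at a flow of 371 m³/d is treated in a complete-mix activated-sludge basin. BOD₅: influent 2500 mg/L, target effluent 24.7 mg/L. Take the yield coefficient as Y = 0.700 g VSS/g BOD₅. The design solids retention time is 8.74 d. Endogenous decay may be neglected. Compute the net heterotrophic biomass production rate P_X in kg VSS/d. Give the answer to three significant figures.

Since k_d ≈ 0, Y_obs = Y = 0.700 g VSS/g BOD₅.
Q·(S₀ − S) = 371 × (2500 − 24.7) × 10⁻³ = 918.3 kg/d removed.
Net biomass production P_X = Y_obs × Q·(S₀ − S) = 0.7000 × 918.3 = 642.8 kg VSS/d.

P_X ≈ 643 kg VSS/d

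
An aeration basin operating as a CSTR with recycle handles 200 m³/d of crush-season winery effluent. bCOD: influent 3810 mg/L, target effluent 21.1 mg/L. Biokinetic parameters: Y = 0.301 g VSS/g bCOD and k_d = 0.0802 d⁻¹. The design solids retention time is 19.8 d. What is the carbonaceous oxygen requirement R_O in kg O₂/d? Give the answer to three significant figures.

R_O ≈ 633 kg O₂/d

Correct the yield for decay: Y_obs = Y/(1 + k_d θ_c) = 0.301 / (1 + 0.0802 × 19.8) = 0.301 / 2.588 = 0.1163.
ΔS = 3810 − 21.1 = 3789 mg/L, so the substrate removal rate is 200 × 3789/1000 = 757.8 kg bCOD/d.
Net sludge production P_X = 0.1163 × 757.8 = 88.14 kg VSS/d.
R_O = Q·(S₀ − S) − 1.42·P_X = 757.8 − 1.42 × 88.14 = 632.6 kg O₂/d.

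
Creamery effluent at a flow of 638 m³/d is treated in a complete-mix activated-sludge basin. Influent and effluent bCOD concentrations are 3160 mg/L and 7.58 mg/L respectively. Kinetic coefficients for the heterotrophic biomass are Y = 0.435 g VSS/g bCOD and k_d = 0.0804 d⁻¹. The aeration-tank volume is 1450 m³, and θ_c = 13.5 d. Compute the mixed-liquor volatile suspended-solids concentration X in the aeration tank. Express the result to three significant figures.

Solving the biomass balance for X: X = Y Q (S₀−S) θ_c / [V (1+k_d θ_c)] = 0.435 × 638 × (3160 − 7.58) × 13.5 / [1450 × (1 + 0.0804 × 13.5)] = 3906 mg/L.

X ≈ 3910 mg/L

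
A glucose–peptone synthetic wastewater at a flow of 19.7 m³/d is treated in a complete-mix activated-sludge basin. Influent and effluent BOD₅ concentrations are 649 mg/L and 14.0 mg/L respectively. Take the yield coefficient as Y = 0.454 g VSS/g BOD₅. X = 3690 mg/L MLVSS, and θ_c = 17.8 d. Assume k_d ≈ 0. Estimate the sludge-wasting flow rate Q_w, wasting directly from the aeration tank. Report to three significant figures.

Q_w ≈ 1.54 m³/d

Biomass mass balance (decay neglected): V·X = Y·Q·(S₀ − S)·θ_c, so V = 0.454 × 19.7 × (649 − 14.0) × 17.8 / 3690 = 27.40 m³.
With mixed-liquor wasting, θ_c = V/Q_w, so Q_w = V/θ_c = 27.40/17.8 = 1.539 m³/d.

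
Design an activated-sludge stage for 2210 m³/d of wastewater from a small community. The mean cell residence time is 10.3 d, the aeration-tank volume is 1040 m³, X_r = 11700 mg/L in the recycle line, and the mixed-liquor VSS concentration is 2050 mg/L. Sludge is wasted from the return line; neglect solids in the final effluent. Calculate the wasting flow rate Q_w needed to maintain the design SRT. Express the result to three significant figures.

Q_w = (V·X)/(θ_c X_r) = 1040 × 2050 / (10.3 × 11700) = 17.69 m³/d.

Q_w ≈ 17.7 m³/d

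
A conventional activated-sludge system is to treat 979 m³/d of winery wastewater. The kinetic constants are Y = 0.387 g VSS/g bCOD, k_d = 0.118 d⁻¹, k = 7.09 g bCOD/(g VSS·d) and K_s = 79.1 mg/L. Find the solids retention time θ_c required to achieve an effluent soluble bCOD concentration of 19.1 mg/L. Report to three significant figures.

Specific growth rate at S = 19.1 mg/L: μ = YkS/(K_s+S) = 0.387·7.09·19.1/(79.1+19.1) = 0.5337 d⁻¹.
1/θ_c = 0.5337 − 0.118 = 0.4157 d⁻¹, so θ_c = 2.406 d.

θ_c ≈ 2.41 d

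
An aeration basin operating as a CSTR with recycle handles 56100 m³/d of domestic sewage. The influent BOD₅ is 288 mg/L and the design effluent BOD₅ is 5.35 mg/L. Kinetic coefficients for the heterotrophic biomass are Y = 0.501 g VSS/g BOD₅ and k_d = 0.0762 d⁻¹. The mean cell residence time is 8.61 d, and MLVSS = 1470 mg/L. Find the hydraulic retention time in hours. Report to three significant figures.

τ ≈ 12.0 h

Steady-state biomass mass balance: V·X·(1 + k_d·θ_c) = Y·Q·(S₀ − S)·θ_c, so V = 0.501 × 56100 × (288 − 5.35) × 8.61 / [1470 × (1 + 0.0762 × 8.61)] = 6.84×10^7 / 2434 = 28097 m³.
τ = V/Q = 28097/56100 = 0.5008 d, or 12.02 h.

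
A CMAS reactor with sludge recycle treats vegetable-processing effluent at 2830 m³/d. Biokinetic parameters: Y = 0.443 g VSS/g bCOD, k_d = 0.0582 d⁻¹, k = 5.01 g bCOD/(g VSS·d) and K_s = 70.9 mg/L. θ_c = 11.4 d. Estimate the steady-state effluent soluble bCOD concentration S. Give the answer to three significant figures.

Effluent substrate depends only on kinetics and SRT: S = K_s(1 + k_d θ_c) / [θ_c(Yk − k_d) − 1] = 70.9 × (1 + 0.0582 × 11.4) / [11.4 × (0.443 × 5.01 − 0.0582) − 1] = 117.9 / 23.64 = 4.989 mg/L.

S ≈ 4.99 mg/L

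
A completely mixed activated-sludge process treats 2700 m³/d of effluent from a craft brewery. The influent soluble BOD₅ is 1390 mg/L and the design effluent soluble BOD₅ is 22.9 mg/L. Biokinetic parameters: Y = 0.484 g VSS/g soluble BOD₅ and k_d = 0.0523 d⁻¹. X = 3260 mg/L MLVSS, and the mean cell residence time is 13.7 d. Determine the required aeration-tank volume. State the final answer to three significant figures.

V ≈ 4370 m³

From the SRT design equation V = Y Q (S₀−S) θ_c / [X (1 + k_d θ_c)] = 0.484 × 2700 × (1390 − 22.9) × 13.7 / [3260 × (1 + 0.0523 × 13.7)] = 2.45×10^7 / 5596 = 4374 m³.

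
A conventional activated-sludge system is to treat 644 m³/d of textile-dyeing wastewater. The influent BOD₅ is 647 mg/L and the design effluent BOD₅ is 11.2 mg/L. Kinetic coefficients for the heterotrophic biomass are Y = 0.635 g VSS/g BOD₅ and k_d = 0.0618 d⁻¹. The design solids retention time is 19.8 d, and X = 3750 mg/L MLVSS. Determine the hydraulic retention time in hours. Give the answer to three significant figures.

τ ≈ 23.0 h

Rearranging the biomass balance for a CMAS with decay, V = Y·Q·ΔS·θ_c / [X·(1+k_d θ_c)] = 0.635 × 644 × (647 − 11.2) × 19.8 / [3750 × (1 + 0.0618 × 19.8)] = 5.15×10^6 / 8339 = 617.4 m³.
Hydraulic retention time τ = V/Q = 617.4 / 644 = 0.9587 d = 23.01 h.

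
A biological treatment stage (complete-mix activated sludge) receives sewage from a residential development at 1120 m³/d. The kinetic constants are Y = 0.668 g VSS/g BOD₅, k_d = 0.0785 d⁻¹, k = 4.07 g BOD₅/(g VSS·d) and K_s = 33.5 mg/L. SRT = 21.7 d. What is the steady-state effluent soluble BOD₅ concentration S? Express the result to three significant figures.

S ≈ 1.61 mg/L

From the Monod/SRT balance for a CMAS, S = K_s·(1+k_d θ_c)/[θ_c·(Y k − k_d) − 1] = 33.5 × (1 + 0.0785 × 21.7) / [21.7 × (0.668 × 4.07 − 0.0785) − 1] = 90.57 / 56.29 = 1.609 mg/L.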